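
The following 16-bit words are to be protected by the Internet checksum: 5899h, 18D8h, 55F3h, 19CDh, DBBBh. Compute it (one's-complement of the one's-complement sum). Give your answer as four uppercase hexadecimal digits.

One's-complement addition (fold any carry out of bit 15 back into bit 0):
  0x5899 + 0x18D8 = 0x07171
  0x7171 + 0x55F3 = 0x0C764
  0xC764 + 0x19CD = 0x0E131
  0xE131 + 0xDBBB = 0x1BCEC → wrap carry → 0xBCED
One's-complement sum = 0xBCED.
Checksum = ~0xBCED & 0xFFFF = 0x4312.

4312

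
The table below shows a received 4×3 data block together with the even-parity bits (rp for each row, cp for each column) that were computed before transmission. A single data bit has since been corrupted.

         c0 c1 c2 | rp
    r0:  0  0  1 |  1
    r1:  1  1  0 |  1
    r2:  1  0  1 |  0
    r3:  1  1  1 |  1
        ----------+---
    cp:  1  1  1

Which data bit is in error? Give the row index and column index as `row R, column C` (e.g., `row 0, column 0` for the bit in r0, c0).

row 1, column 1

Recompute each row's even parity and compare to rp:
  r0: data parity 1, sent rp 1 → ok
  r1: data parity 0, sent rp 1 → mismatch
  r2: data parity 0, sent rp 0 → ok
  r3: data parity 1, sent rp 1 → ok
Recompute each column's even parity and compare to cp:
  c0: data parity 1, sent cp 1 → ok
  c1: data parity 0, sent cp 1 → mismatch
  c2: data parity 1, sent cp 1 → ok
Exactly one row (r1) and one column (c1) fail → the flipped bit is at their intersection.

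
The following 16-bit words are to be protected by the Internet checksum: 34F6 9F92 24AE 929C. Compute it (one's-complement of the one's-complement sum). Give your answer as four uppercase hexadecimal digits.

One's-complement addition (fold any carry out of bit 15 back into bit 0):
  0x34F6 + 0x9F92 = 0x0D488
  0xD488 + 0x24AE = 0x0F936
  0xF936 + 0x929C = 0x18BD2 → wrap carry → 0x8BD3
One's-complement sum = 0x8BD3.
Checksum = ~0x8BD3 & 0xFFFF = 0x742C.

742C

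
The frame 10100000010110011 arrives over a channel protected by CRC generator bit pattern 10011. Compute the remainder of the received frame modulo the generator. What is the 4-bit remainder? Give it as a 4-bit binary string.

0110

Modulo-2 division of 10100000010110011 by 10011:
  pos 0: 10100 XOR 10011 = 00111
  pos 2: 11100 XOR 10011 = 01111
  pos 3: 11110 XOR 10011 = 01101
  pos 4: 11010 XOR 10011 = 01001
  pos 5: 10011 XOR 10011 = 00000
  pos 11: 11001 XOR 10011 = 01010
  pos 12: 10101 XOR 10011 = 00110
Remainder = 0110 (nonzero — an error is detected).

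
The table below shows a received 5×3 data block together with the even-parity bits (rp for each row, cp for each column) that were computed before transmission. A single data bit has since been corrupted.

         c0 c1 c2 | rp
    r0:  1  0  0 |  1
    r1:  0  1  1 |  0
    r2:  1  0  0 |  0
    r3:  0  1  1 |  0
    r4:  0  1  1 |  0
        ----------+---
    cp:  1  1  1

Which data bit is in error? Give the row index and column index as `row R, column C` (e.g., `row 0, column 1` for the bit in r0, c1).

row 2, column 0

Recompute each row's even parity and compare to rp:
  r0: data parity 1, sent rp 1 → ok
  r1: data parity 0, sent rp 0 → ok
  r2: data parity 1, sent rp 0 → mismatch
  r3: data parity 0, sent rp 0 → ok
  r4: data parity 0, sent rp 0 → ok
Recompute each column's even parity and compare to cp:
  c0: data parity 0, sent cp 1 → mismatch
  c1: data parity 1, sent cp 1 → ok
  c2: data parity 1, sent cp 1 → ok
Exactly one row (r2) and one column (c0) fail → the flipped bit is at their intersection.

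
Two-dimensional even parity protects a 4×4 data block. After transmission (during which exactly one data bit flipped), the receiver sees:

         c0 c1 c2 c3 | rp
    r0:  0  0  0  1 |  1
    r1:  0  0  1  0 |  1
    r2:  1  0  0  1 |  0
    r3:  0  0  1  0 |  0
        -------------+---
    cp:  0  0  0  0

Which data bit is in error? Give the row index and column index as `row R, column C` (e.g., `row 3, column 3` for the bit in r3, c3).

Recompute each row's even parity and compare to rp:
  r0: data parity 1, sent rp 1 → ok
  r1: data parity 1, sent rp 1 → ok
  r2: data parity 0, sent rp 0 → ok
  r3: data parity 1, sent rp 0 → mismatch
Recompute each column's even parity and compare to cp:
  c0: data parity 1, sent cp 0 → mismatch
  c1: data parity 0, sent cp 0 → ok
  c2: data parity 0, sent cp 0 → ok
  c3: data parity 0, sent cp 0 → ok
Exactly one row (r3) and one column (c0) fail → the flipped bit is at their intersection.

row 3, column 0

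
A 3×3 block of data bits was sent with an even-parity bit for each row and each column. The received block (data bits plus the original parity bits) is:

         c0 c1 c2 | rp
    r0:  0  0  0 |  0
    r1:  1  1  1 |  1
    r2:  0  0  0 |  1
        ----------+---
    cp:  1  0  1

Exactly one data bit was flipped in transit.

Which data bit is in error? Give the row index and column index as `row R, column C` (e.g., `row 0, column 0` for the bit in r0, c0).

row 2, column 1

Recompute each row's even parity and compare to rp:
  r0: data parity 0, sent rp 0 → ok
  r1: data parity 1, sent rp 1 → ok
  r2: data parity 0, sent rp 1 → mismatch
Recompute each column's even parity and compare to cp:
  c0: data parity 1, sent cp 1 → ok
  c1: data parity 1, sent cp 0 → mismatch
  c2: data parity 1, sent cp 1 → ok
Exactly one row (r2) and one column (c1) fail → the flipped bit is at their intersection.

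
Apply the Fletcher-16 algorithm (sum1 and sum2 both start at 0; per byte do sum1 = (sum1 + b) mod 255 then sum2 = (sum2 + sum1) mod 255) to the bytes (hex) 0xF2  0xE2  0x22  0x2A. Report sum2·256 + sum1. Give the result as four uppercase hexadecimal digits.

E222

Running sums (mod 255):
  after byte 0 (0xF2): sum1=242, sum2=242
  after byte 1 (0xE2): sum1=213, sum2=200
  after byte 2 (0x22): sum1=247, sum2=192
  after byte 3 (0x2A): sum1=34, sum2=226
Checksum = sum2·256 + sum1 = 226·256 + 34 = 57890 = 0xE222.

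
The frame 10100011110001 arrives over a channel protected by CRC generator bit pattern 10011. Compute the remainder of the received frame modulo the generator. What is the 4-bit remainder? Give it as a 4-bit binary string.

Modulo-2 division of 10100011110001 by 10011:
  pos 0: 10100 XOR 10011 = 00111
  pos 2: 11101 XOR 10011 = 01110
  pos 3: 11101 XOR 10011 = 01110
  pos 4: 11101 XOR 10011 = 01110
  pos 5: 11101 XOR 10011 = 01110
  pos 6: 11100 XOR 10011 = 01111
  pos 7: 11110 XOR 10011 = 01101
  pos 8: 11010 XOR 10011 = 01001
  pos 9: 10011 XOR 10011 = 00000
Remainder = 0000 (zero — the frame passes the CRC check).

0000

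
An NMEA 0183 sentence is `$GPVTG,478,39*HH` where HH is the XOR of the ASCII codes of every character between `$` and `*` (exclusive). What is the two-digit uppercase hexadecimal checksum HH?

XOR the ASCII codes of the payload characters:
  'G' = 0x47 → acc = 0x47
  'P' = 0x50 → acc = 0x17
  'V' = 0x56 → acc = 0x41
  'T' = 0x54 → acc = 0x15
  'G' = 0x47 → acc = 0x52
  ',' = 0x2C → acc = 0x7E
  '4' = 0x34 → acc = 0x4A
  '7' = 0x37 → acc = 0x7D
  '8' = 0x38 → acc = 0x45
  ',' = 0x2C → acc = 0x69
  '3' = 0x33 → acc = 0x5A
  '9' = 0x39 → acc = 0x63
Checksum = 0x63.

63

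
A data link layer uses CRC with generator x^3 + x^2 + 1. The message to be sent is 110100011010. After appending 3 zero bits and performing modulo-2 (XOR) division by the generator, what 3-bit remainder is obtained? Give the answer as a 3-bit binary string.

000

Append 3 zeros: 110100011010000. Divide by 1101 (XOR where the leading bit is 1):
  pos 0: 1101 XOR 1101 = 0000
  pos 7: 1101 XOR 1101 = 0000
Remainder (last 3 bits) = 000. This is the CRC / FCS.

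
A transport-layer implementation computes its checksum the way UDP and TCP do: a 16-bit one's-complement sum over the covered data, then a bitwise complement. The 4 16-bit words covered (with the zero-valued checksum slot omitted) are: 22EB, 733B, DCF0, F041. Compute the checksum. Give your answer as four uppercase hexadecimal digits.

9CA6

One's-complement addition (fold any carry out of bit 15 back into bit 0):
  0x22EB + 0x733B = 0x09626
  0x9626 + 0xDCF0 = 0x17316 → wrap carry → 0x7317
  0x7317 + 0xF041 = 0x16358 → wrap carry → 0x6359
One's-complement sum = 0x6359.
Checksum = ~0x6359 & 0xFFFF = 0x9CA6.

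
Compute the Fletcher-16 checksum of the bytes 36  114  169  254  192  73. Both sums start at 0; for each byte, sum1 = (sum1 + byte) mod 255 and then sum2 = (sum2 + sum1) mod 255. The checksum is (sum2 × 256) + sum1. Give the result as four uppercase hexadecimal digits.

Running sums (mod 255):
  after byte 0 (36): sum1=36, sum2=36
  after byte 1 (114): sum1=150, sum2=186
  after byte 2 (169): sum1=64, sum2=250
  after byte 3 (254): sum1=63, sum2=58
  after byte 4 (192): sum1=0, sum2=58
  after byte 5 (73): sum1=73, sum2=131
Checksum = sum2·256 + sum1 = 131·256 + 73 = 33609 = 0x8349.

8349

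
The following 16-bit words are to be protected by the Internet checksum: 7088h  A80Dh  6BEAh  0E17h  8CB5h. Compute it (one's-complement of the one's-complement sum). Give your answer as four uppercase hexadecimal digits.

E0B2

One's-complement addition (fold any carry out of bit 15 back into bit 0):
  0x7088 + 0xA80D = 0x11895 → wrap carry → 0x1896
  0x1896 + 0x6BEA = 0x08480
  0x8480 + 0x0E17 = 0x09297
  0x9297 + 0x8CB5 = 0x11F4C → wrap carry → 0x1F4D
One's-complement sum = 0x1F4D.
Checksum = ~0x1F4D & 0xFFFF = 0xE0B2.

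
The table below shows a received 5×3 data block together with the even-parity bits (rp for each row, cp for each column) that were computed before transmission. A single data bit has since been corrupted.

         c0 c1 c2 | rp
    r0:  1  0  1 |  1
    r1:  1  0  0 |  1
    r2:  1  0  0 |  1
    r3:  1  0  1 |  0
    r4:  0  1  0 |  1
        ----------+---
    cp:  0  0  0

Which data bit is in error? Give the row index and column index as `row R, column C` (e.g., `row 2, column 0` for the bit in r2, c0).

row 0, column 1

Recompute each row's even parity and compare to rp:
  r0: data parity 0, sent rp 1 → mismatch
  r1: data parity 1, sent rp 1 → ok
  r2: data parity 1, sent rp 1 → ok
  r3: data parity 0, sent rp 0 → ok
  r4: data parity 1, sent rp 1 → ok
Recompute each column's even parity and compare to cp:
  c0: data parity 0, sent cp 0 → ok
  c1: data parity 1, sent cp 0 → mismatch
  c2: data parity 0, sent cp 0 → ok
Exactly one row (r0) and one column (c1) fail → the flipped bit is at their intersection.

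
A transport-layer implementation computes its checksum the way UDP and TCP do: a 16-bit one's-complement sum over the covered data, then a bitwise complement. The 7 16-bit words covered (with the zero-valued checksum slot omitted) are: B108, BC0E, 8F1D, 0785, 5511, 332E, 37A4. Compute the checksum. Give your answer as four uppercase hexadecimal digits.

3C62

One's-complement addition (fold any carry out of bit 15 back into bit 0):
  0xB108 + 0xBC0E = 0x16D16 → wrap carry → 0x6D17
  0x6D17 + 0x8F1D = 0x0FC34
  0xFC34 + 0x0785 = 0x103B9 → wrap carry → 0x03BA
  0x03BA + 0x5511 = 0x058CB
  0x58CB + 0x332E = 0x08BF9
  0x8BF9 + 0x37A4 = 0x0C39D
One's-complement sum = 0xC39D.
Checksum = ~0xC39D & 0xFFFF = 0x3C62.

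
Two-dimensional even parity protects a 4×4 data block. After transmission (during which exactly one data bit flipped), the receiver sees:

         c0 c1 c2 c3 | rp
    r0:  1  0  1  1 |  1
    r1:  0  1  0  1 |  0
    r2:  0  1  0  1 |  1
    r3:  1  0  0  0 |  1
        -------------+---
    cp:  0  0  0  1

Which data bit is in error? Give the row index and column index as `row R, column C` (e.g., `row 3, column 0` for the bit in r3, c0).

Recompute each row's even parity and compare to rp:
  r0: data parity 1, sent rp 1 → ok
  r1: data parity 0, sent rp 0 → ok
  r2: data parity 0, sent rp 1 → mismatch
  r3: data parity 1, sent rp 1 → ok
Recompute each column's even parity and compare to cp:
  c0: data parity 0, sent cp 0 → ok
  c1: data parity 0, sent cp 0 → ok
  c2: data parity 1, sent cp 0 → mismatch
  c3: data parity 1, sent cp 1 → ok
Exactly one row (r2) and one column (c2) fail → the flipped bit is at their intersection.

row 2, column 2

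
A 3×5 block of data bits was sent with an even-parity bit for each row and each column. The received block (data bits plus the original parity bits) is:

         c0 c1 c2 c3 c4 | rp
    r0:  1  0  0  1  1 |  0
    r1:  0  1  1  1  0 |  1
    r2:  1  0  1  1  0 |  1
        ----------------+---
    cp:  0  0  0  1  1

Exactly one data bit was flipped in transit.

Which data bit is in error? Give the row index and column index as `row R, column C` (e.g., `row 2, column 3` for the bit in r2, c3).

Recompute each row's even parity and compare to rp:
  r0: data parity 1, sent rp 0 → mismatch
  r1: data parity 1, sent rp 1 → ok
  r2: data parity 1, sent rp 1 → ok
Recompute each column's even parity and compare to cp:
  c0: data parity 0, sent cp 0 → ok
  c1: data parity 1, sent cp 0 → mismatch
  c2: data parity 0, sent cp 0 → ok
  c3: data parity 1, sent cp 1 → ok
  c4: data parity 1, sent cp 1 → ok
Exactly one row (r0) and one column (c1) fail → the flipped bit is at their intersection.

row 0, column 1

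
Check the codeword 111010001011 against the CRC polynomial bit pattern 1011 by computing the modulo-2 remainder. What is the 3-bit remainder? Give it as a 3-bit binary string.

Modulo-2 division of 111010001011 by 1011:
  pos 0: 1110 XOR 1011 = 0101
  pos 1: 1011 XOR 1011 = 0000
  pos 8: 1011 XOR 1011 = 0000
Remainder = 000 (zero — the frame passes the CRC check).

000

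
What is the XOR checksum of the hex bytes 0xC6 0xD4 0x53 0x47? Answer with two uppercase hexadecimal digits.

06

XOR the bytes together:
  start with 0xC6
  0xC6 ⊕ 0xD4 = 0x12
  0x12 ⊕ 0x53 = 0x41
  0x41 ⊕ 0x47 = 0x06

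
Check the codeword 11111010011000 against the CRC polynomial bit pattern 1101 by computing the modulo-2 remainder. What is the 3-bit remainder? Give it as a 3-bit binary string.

Modulo-2 division of 11111010011000 by 1101:
  pos 0: 1111 XOR 1101 = 0010
  pos 2: 1010 XOR 1101 = 0111
  pos 3: 1111 XOR 1101 = 0010
  pos 5: 1000 XOR 1101 = 0101
  pos 6: 1011 XOR 1101 = 0110
  pos 7: 1101 XOR 1101 = 0000
Remainder = 000 (zero — the frame passes the CRC check).

000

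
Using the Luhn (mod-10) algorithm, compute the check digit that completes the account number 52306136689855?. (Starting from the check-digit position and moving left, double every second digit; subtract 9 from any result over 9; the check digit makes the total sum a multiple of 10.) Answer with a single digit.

9

Partial digits right→left: 5 5 8 9 8 6 6 3 1 6 0 3 2 5
Double every second digit counting from the check-digit position (so the 1st, 3rd, 5th, ... of the partial from the right).
  doubled (with −9 where >9): 1 7 7 3 2 0 4 → sum 24
  kept as-is: 5 9 6 3 6 3 5 → sum 37
Total = 24 + 37 = 61.
Check digit = (10 − (61 mod 10)) mod 10 = 9.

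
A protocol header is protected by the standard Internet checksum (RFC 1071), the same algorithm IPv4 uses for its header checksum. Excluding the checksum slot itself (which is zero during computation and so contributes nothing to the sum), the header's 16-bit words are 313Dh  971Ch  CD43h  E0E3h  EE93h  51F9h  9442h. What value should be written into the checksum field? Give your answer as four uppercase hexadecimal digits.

One's-complement addition (fold any carry out of bit 15 back into bit 0):
  0x313D + 0x971C = 0x0C859
  0xC859 + 0xCD43 = 0x1959C → wrap carry → 0x959D
  0x959D + 0xE0E3 = 0x17680 → wrap carry → 0x7681
  0x7681 + 0xEE93 = 0x16514 → wrap carry → 0x6515
  0x6515 + 0x51F9 = 0x0B70E
  0xB70E + 0x9442 = 0x14B50 → wrap carry → 0x4B51
One's-complement sum = 0x4B51.
Checksum = ~0x4B51 & 0xFFFF = 0xB4AE.

B4AE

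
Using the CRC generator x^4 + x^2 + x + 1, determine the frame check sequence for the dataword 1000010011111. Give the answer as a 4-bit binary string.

0010

Append 4 zeros: 10000100111110000. Divide by 10111 (XOR where the leading bit is 1):
  pos 0: 10000 XOR 10111 = 00111
  pos 2: 11110 XOR 10111 = 01001
  pos 3: 10010 XOR 10111 = 00101
  pos 5: 10111 XOR 10111 = 00000
  pos 10: 11100 XOR 10111 = 01011
  pos 11: 10110 XOR 10111 = 00001
Remainder (last 4 bits) = 0010. This is the CRC / FCS.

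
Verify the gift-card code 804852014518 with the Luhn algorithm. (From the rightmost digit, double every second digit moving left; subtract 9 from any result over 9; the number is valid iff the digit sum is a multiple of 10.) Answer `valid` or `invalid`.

From the right, keep odd positions and double even positions (subtract 9 from any doubled value over 9):
  doubled (positions 2,4,...): 2 8 0 1 8 7 → sum 26
  kept (positions 1,3,...): 8 5 1 2 8 0 → sum 24
Total = 50.
50 mod 10 = 0, so the number is valid.

valid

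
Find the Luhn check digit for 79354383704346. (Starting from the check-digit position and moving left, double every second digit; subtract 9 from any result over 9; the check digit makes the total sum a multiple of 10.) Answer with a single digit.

Partial digits right→left: 6 4 3 4 0 7 3 8 3 4 5 3 9 7
Double every second digit counting from the check-digit position (so the 1st, 3rd, 5th, ... of the partial from the right).
  doubled (with −9 where >9): 3 6 0 6 6 1 9 → sum 31
  kept as-is: 4 4 7 8 4 3 7 → sum 37
Total = 31 + 37 = 68.
Check digit = (10 − (68 mod 10)) mod 10 = 2.

2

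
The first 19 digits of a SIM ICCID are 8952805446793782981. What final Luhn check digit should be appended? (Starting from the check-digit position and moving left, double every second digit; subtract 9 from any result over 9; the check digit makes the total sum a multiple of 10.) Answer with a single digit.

Partial digits right→left: 1 8 9 2 8 7 3 9 7 6 4 4 5 0 8 2 5 9 8
Double every second digit counting from the check-digit position (so the 1st, 3rd, 5th, ... of the partial from the right).
  doubled (with −9 where >9): 2 9 7 6 5 8 1 7 1 7 → sum 53
  kept as-is: 8 2 7 9 6 4 0 2 9 → sum 47
Total = 53 + 47 = 100.
Check digit = (10 − (100 mod 10)) mod 10 = 0.

0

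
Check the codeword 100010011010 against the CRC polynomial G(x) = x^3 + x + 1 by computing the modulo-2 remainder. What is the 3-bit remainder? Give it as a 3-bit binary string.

000

Modulo-2 division of 100010011010 by 1011:
  pos 0: 1000 XOR 1011 = 0011
  pos 2: 1110 XOR 1011 = 0101
  pos 3: 1010 XOR 1011 = 0001
  pos 6: 1110 XOR 1011 = 0101
  pos 7: 1011 XOR 1011 = 0000
Remainder = 000 (zero — the frame passes the CRC check).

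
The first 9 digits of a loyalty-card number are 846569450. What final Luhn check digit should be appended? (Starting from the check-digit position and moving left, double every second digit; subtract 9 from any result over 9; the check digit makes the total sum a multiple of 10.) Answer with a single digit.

Partial digits right→left: 0 5 4 9 6 5 6 4 8
Double every second digit counting from the check-digit position (so the 1st, 3rd, 5th, ... of the partial from the right).
  doubled (with −9 where >9): 0 8 3 3 7 → sum 21
  kept as-is: 5 9 5 4 → sum 23
Total = 21 + 23 = 44.
Check digit = (10 − (44 mod 10)) mod 10 = 6.

6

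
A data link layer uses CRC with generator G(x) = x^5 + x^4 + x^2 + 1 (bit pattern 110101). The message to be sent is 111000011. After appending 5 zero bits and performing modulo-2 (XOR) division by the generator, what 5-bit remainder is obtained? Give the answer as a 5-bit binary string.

Append 5 zeros: 11100001100000. Divide by 110101 (XOR where the leading bit is 1):
  pos 0: 111000 XOR 110101 = 001101
  pos 2: 110101 XOR 110101 = 000000
  pos 8: 100000 XOR 110101 = 010101
Remainder (last 5 bits) = 10101. This is the CRC / FCS.

10101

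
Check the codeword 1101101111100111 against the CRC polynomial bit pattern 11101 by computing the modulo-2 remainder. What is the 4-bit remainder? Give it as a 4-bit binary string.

Modulo-2 division of 1101101111100111 by 11101:
  pos 0: 11011 XOR 11101 = 00110
  pos 2: 11001 XOR 11101 = 00100
  pos 4: 10011 XOR 11101 = 01110
  pos 5: 11101 XOR 11101 = 00000
  pos 10: 10011 XOR 11101 = 01110
  pos 11: 11101 XOR 11101 = 00000
Remainder = 0000 (zero — the frame passes the CRC check).

0000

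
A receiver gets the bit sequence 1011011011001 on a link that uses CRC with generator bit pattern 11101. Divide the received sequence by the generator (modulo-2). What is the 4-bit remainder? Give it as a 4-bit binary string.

Modulo-2 division of 1011011011001 by 11101:
  pos 0: 10110 XOR 11101 = 01011
  pos 1: 10111 XOR 11101 = 01010
  pos 2: 10101 XOR 11101 = 01000
  pos 3: 10000 XOR 11101 = 01101
  pos 4: 11011 XOR 11101 = 00110
  pos 6: 11010 XOR 11101 = 00111
  pos 8: 11101 XOR 11101 = 00000
Remainder = 0000 (zero — the frame passes the CRC check).

0000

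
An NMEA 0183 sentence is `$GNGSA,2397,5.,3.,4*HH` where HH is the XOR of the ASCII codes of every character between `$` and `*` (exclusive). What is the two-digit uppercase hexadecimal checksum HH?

XOR the ASCII codes of the payload characters:
  'G' = 0x47 → acc = 0x47
  'N' = 0x4E → acc = 0x09
  'G' = 0x47 → acc = 0x4E
  'S' = 0x53 → acc = 0x1D
  'A' = 0x41 → acc = 0x5C
  ',' = 0x2C → acc = 0x70
  '2' = 0x32 → acc = 0x42
  '3' = 0x33 → acc = 0x71
  '9' = 0x39 → acc = 0x48
  '7' = 0x37 → acc = 0x7F
  ',' = 0x2C → acc = 0x53
  '5' = 0x35 → acc = 0x66
  '.' = 0x2E → acc = 0x48
  ',' = 0x2C → acc = 0x64
  '3' = 0x33 → acc = 0x57
  '.' = 0x2E → acc = 0x79
  ',' = 0x2C → acc = 0x55
  '4' = 0x34 → acc = 0x61
Checksum = 0x61.

61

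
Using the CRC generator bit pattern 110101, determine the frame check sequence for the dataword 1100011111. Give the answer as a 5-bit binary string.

Append 5 zeros: 110001111100000. Divide by 110101 (XOR where the leading bit is 1):
  pos 0: 110001 XOR 110101 = 000100
  pos 3: 100111 XOR 110101 = 010010
  pos 4: 100101 XOR 110101 = 010000
  pos 5: 100000 XOR 110101 = 010101
  pos 6: 101010 XOR 110101 = 011111
  pos 7: 111110 XOR 110101 = 001011
  pos 9: 101100 XOR 110101 = 011001
Remainder (last 5 bits) = 11001. This is the CRC / FCS.

11001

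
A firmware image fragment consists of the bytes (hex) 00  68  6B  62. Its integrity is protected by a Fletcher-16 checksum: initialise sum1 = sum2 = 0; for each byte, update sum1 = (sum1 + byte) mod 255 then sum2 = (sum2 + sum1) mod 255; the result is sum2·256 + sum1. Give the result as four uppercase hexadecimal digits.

Running sums (mod 255):
  after byte 0 (00): sum1=0, sum2=0
  after byte 1 (68): sum1=104, sum2=104
  after byte 2 (6B): sum1=211, sum2=60
  after byte 3 (62): sum1=54, sum2=114
Checksum = sum2·256 + sum1 = 114·256 + 54 = 29238 = 0x7236.

7236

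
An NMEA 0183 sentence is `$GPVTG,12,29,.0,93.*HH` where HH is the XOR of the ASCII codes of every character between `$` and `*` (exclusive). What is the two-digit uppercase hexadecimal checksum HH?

60

XOR the ASCII codes of the payload characters:
  'G' = 0x47 → acc = 0x47
  'P' = 0x50 → acc = 0x17
  'V' = 0x56 → acc = 0x41
  'T' = 0x54 → acc = 0x15
  'G' = 0x47 → acc = 0x52
  ',' = 0x2C → acc = 0x7E
  '1' = 0x31 → acc = 0x4F
  '2' = 0x32 → acc = 0x7D
  ',' = 0x2C → acc = 0x51
  '2' = 0x32 → acc = 0x63
  '9' = 0x39 → acc = 0x5A
  ',' = 0x2C → acc = 0x76
  '.' = 0x2E → acc = 0x58
  '0' = 0x30 → acc = 0x68
  ',' = 0x2C → acc = 0x44
  '9' = 0x39 → acc = 0x7D
  '3' = 0x33 → acc = 0x4E
  '.' = 0x2E → acc = 0x60
Checksum = 0x60.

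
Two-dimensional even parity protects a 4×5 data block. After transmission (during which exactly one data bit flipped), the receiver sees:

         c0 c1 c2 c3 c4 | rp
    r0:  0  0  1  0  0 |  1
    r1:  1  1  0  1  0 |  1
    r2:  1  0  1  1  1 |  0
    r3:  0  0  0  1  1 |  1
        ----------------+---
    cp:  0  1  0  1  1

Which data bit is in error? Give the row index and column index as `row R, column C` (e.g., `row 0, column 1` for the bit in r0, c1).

row 3, column 4

Recompute each row's even parity and compare to rp:
  r0: data parity 1, sent rp 1 → ok
  r1: data parity 1, sent rp 1 → ok
  r2: data parity 0, sent rp 0 → ok
  r3: data parity 0, sent rp 1 → mismatch
Recompute each column's even parity and compare to cp:
  c0: data parity 0, sent cp 0 → ok
  c1: data parity 1, sent cp 1 → ok
  c2: data parity 0, sent cp 0 → ok
  c3: data parity 1, sent cp 1 → ok
  c4: data parity 0, sent cp 1 → mismatch
Exactly one row (r3) and one column (c4) fail → the flipped bit is at their intersection.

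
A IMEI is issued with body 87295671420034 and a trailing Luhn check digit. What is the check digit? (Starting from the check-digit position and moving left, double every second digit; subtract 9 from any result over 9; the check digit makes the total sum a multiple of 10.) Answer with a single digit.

0

Partial digits right→left: 4 3 0 0 2 4 1 7 6 5 9 2 7 8
Double every second digit counting from the check-digit position (so the 1st, 3rd, 5th, ... of the partial from the right).
  doubled (with −9 where >9): 8 0 4 2 3 9 5 → sum 31
  kept as-is: 3 0 4 7 5 2 8 → sum 29
Total = 31 + 29 = 60.
Check digit = (10 − (60 mod 10)) mod 10 = 0.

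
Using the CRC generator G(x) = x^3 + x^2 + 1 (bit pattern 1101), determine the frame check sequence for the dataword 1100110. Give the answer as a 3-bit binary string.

010

Append 3 zeros: 1100110000. Divide by 1101 (XOR where the leading bit is 1):
  pos 0: 1100 XOR 1101 = 0001
  pos 3: 1110 XOR 1101 = 0011
  pos 5: 1100 XOR 1101 = 0001
Remainder (last 3 bits) = 010. This is the CRC / FCS.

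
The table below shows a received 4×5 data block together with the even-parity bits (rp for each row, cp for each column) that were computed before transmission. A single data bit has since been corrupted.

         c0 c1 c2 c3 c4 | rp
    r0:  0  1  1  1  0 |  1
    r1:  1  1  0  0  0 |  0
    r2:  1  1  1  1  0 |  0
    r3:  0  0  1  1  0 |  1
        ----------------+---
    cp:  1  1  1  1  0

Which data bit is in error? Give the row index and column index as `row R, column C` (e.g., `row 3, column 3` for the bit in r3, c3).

row 3, column 0

Recompute each row's even parity and compare to rp:
  r0: data parity 1, sent rp 1 → ok
  r1: data parity 0, sent rp 0 → ok
  r2: data parity 0, sent rp 0 → ok
  r3: data parity 0, sent rp 1 → mismatch
Recompute each column's even parity and compare to cp:
  c0: data parity 0, sent cp 1 → mismatch
  c1: data parity 1, sent cp 1 → ok
  c2: data parity 1, sent cp 1 → ok
  c3: data parity 1, sent cp 1 → ok
  c4: data parity 0, sent cp 0 → ok
Exactly one row (r3) and one column (c0) fail → the flipped bit is at their intersection.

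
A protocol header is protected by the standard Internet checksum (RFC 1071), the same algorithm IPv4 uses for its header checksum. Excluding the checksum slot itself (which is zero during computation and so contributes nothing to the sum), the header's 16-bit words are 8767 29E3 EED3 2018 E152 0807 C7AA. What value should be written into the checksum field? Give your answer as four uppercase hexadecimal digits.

One's-complement addition (fold any carry out of bit 15 back into bit 0):
  0x8767 + 0x29E3 = 0x0B14A
  0xB14A + 0xEED3 = 0x1A01D → wrap carry → 0xA01E
  0xA01E + 0x2018 = 0x0C036
  0xC036 + 0xE152 = 0x1A188 → wrap carry → 0xA189
  0xA189 + 0x0807 = 0x0A990
  0xA990 + 0xC7AA = 0x1713A → wrap carry → 0x713B
One's-complement sum = 0x713B.
Checksum = ~0x713B & 0xFFFF = 0x8EC4.

8EC4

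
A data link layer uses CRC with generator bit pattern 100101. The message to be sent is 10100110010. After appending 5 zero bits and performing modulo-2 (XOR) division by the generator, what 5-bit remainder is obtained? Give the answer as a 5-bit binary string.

00010

Append 5 zeros: 1010011001000000. Divide by 100101 (XOR where the leading bit is 1):
  pos 0: 101001 XOR 100101 = 001100
  pos 2: 110010 XOR 100101 = 010111
  pos 3: 101110 XOR 100101 = 001011
  pos 5: 101110 XOR 100101 = 001011
  pos 7: 101100 XOR 100101 = 001001
  pos 9: 100100 XOR 100101 = 000001
Remainder (last 5 bits) = 00010. This is the CRC / FCS.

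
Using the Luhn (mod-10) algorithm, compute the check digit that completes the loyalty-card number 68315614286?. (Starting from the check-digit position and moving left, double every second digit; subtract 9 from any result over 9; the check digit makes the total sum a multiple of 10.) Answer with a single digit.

4

Partial digits right→left: 6 8 2 4 1 6 5 1 3 8 6
Double every second digit counting from the check-digit position (so the 1st, 3rd, 5th, ... of the partial from the right).
  doubled (with −9 where >9): 3 4 2 1 6 3 → sum 19
  kept as-is: 8 4 6 1 8 → sum 27
Total = 19 + 27 = 46.
Check digit = (10 − (46 mod 10)) mod 10 = 4.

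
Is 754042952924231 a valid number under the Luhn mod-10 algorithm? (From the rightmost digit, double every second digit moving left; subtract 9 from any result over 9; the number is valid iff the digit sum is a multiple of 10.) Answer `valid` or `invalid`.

From the right, keep odd positions and double even positions (subtract 9 from any doubled value over 9):
  doubled (positions 2,4,...): 6 8 9 1 4 0 1 → sum 29
  kept (positions 1,3,...): 1 2 2 2 9 4 4 7 → sum 31
Total = 60.
60 mod 10 = 0, so the number is valid.

valid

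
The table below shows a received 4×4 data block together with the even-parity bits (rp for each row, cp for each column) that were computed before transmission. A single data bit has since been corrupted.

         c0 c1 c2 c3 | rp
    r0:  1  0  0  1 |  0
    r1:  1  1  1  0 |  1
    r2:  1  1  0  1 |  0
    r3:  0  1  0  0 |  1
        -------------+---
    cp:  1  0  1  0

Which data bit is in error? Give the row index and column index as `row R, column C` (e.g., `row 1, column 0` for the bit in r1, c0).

Recompute each row's even parity and compare to rp:
  r0: data parity 0, sent rp 0 → ok
  r1: data parity 1, sent rp 1 → ok
  r2: data parity 1, sent rp 0 → mismatch
  r3: data parity 1, sent rp 1 → ok
Recompute each column's even parity and compare to cp:
  c0: data parity 1, sent cp 1 → ok
  c1: data parity 1, sent cp 0 → mismatch
  c2: data parity 1, sent cp 1 → ok
  c3: data parity 0, sent cp 0 → ok
Exactly one row (r2) and one column (c1) fail → the flipped bit is at their intersection.

row 2, column 1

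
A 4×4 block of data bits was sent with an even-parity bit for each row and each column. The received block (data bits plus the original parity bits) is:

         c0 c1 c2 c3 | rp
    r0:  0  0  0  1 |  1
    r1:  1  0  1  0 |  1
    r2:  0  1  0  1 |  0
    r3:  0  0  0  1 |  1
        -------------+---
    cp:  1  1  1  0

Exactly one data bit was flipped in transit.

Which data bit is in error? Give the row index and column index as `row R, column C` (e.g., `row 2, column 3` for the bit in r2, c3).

row 1, column 3

Recompute each row's even parity and compare to rp:
  r0: data parity 1, sent rp 1 → ok
  r1: data parity 0, sent rp 1 → mismatch
  r2: data parity 0, sent rp 0 → ok
  r3: data parity 1, sent rp 1 → ok
Recompute each column's even parity and compare to cp:
  c0: data parity 1, sent cp 1 → ok
  c1: data parity 1, sent cp 1 → ok
  c2: data parity 1, sent cp 1 → ok
  c3: data parity 1, sent cp 0 → mismatch
Exactly one row (r1) and one column (c3) fail → the flipped bit is at their intersection.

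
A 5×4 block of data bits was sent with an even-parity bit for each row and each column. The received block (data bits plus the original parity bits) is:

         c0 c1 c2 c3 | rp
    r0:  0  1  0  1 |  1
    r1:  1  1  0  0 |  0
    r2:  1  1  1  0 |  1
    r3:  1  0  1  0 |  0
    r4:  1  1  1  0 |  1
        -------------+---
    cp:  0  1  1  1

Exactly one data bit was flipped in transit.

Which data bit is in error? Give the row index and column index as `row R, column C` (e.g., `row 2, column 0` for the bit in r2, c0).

row 0, column 1

Recompute each row's even parity and compare to rp:
  r0: data parity 0, sent rp 1 → mismatch
  r1: data parity 0, sent rp 0 → ok
  r2: data parity 1, sent rp 1 → ok
  r3: data parity 0, sent rp 0 → ok
  r4: data parity 1, sent rp 1 → ok
Recompute each column's even parity and compare to cp:
  c0: data parity 0, sent cp 0 → ok
  c1: data parity 0, sent cp 1 → mismatch
  c2: data parity 1, sent cp 1 → ok
  c3: data parity 1, sent cp 1 → ok
Exactly one row (r0) and one column (c1) fail → the flipped bit is at their intersection.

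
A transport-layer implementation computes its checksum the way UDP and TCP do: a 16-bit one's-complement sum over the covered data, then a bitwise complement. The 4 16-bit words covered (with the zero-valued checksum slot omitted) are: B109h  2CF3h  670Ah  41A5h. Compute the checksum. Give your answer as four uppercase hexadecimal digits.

7953

One's-complement addition (fold any carry out of bit 15 back into bit 0):
  0xB109 + 0x2CF3 = 0x0DDFC
  0xDDFC + 0x670A = 0x14506 → wrap carry → 0x4507
  0x4507 + 0x41A5 = 0x086AC
One's-complement sum = 0x86AC.
Checksum = ~0x86AC & 0xFFFF = 0x7953.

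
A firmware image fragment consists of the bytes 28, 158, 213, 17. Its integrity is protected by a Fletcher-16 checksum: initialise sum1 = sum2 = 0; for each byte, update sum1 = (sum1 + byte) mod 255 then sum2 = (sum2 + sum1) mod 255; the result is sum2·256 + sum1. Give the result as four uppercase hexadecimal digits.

Running sums (mod 255):
  after byte 0 (28): sum1=28, sum2=28
  after byte 1 (158): sum1=186, sum2=214
  after byte 2 (213): sum1=144, sum2=103
  after byte 3 (17): sum1=161, sum2=9
Checksum = sum2·256 + sum1 = 9·256 + 161 = 2465 = 0x09A1.

09A1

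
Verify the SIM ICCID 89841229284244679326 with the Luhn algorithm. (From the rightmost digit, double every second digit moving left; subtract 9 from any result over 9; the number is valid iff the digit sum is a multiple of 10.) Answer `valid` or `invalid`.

From the right, keep odd positions and double even positions (subtract 9 from any doubled value over 9):
  doubled (positions 2,4,...): 4 9 3 8 8 4 4 2 7 7 → sum 56
  kept (positions 1,3,...): 6 3 7 4 2 8 9 2 4 9 → sum 54
Total = 110.
110 mod 10 = 0, so the number is valid.

valid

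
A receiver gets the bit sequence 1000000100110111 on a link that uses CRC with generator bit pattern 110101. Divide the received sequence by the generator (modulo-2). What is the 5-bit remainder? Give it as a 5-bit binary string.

10101

Modulo-2 division of 1000000100110111 by 110101:
  pos 0: 100000 XOR 110101 = 010101
  pos 1: 101010 XOR 110101 = 011111
  pos 2: 111111 XOR 110101 = 001010
  pos 4: 101000 XOR 110101 = 011101
  pos 5: 111011 XOR 110101 = 001110
  pos 7: 111010 XOR 110101 = 001111
  pos 9: 111111 XOR 110101 = 001010
Remainder = 10101 (nonzero — an error is detected).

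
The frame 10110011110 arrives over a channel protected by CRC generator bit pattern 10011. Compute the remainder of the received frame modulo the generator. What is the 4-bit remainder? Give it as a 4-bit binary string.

Modulo-2 division of 10110011110 by 10011:
  pos 0: 10110 XOR 10011 = 00101
  pos 2: 10101 XOR 10011 = 00110
  pos 4: 11011 XOR 10011 = 01000
  pos 5: 10001 XOR 10011 = 00010
Remainder = 0100 (nonzero — an error is detected).

0100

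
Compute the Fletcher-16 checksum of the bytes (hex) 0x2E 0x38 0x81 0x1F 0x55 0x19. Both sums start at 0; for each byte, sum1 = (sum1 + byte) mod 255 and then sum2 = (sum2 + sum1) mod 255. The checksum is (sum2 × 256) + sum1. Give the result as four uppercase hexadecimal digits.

5575

Running sums (mod 255):
  after byte 0 (0x2E): sum1=46, sum2=46
  after byte 1 (0x38): sum1=102, sum2=148
  after byte 2 (0x81): sum1=231, sum2=124
  after byte 3 (0x1F): sum1=7, sum2=131
  after byte 4 (0x55): sum1=92, sum2=223
  after byte 5 (0x19): sum1=117, sum2=85
Checksum = sum2·256 + sum1 = 85·256 + 117 = 21877 = 0x5575.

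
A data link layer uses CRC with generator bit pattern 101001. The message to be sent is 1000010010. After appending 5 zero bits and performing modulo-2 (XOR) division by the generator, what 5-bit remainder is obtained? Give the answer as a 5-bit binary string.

01100

Append 5 zeros: 100001001000000. Divide by 101001 (XOR where the leading bit is 1):
  pos 0: 100001 XOR 101001 = 001000
  pos 2: 100000 XOR 101001 = 001001
  pos 4: 100110 XOR 101001 = 001111
  pos 6: 111100 XOR 101001 = 010101
  pos 7: 101010 XOR 101001 = 000011
Remainder (last 5 bits) = 01100. This is the CRC / FCS.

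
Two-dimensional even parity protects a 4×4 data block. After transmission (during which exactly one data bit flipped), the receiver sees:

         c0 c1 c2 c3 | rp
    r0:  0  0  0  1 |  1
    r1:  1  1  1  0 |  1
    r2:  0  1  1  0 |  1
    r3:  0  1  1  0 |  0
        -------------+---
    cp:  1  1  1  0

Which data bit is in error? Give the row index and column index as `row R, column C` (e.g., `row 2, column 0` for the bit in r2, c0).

Recompute each row's even parity and compare to rp:
  r0: data parity 1, sent rp 1 → ok
  r1: data parity 1, sent rp 1 → ok
  r2: data parity 0, sent rp 1 → mismatch
  r3: data parity 0, sent rp 0 → ok
Recompute each column's even parity and compare to cp:
  c0: data parity 1, sent cp 1 → ok
  c1: data parity 1, sent cp 1 → ok
  c2: data parity 1, sent cp 1 → ok
  c3: data parity 1, sent cp 0 → mismatch
Exactly one row (r2) and one column (c3) fail → the flipped bit is at their intersection.

row 2, column 3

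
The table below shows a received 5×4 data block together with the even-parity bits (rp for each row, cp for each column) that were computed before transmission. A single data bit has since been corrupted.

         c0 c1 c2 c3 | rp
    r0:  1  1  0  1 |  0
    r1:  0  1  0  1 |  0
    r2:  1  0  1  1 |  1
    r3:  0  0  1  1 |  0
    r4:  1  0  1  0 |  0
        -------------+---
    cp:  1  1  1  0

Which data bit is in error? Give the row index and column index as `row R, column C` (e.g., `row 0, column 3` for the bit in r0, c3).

Recompute each row's even parity and compare to rp:
  r0: data parity 1, sent rp 0 → mismatch
  r1: data parity 0, sent rp 0 → ok
  r2: data parity 1, sent rp 1 → ok
  r3: data parity 0, sent rp 0 → ok
  r4: data parity 0, sent rp 0 → ok
Recompute each column's even parity and compare to cp:
  c0: data parity 1, sent cp 1 → ok
  c1: data parity 0, sent cp 1 → mismatch
  c2: data parity 1, sent cp 1 → ok
  c3: data parity 0, sent cp 0 → ok
Exactly one row (r0) and one column (c1) fail → the flipped bit is at their intersection.

row 0, column 1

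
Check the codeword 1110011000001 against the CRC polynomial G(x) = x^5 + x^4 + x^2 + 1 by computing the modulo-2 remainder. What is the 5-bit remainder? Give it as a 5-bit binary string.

00000

Modulo-2 division of 1110011000001 by 110101:
  pos 0: 111001 XOR 110101 = 001100
  pos 2: 110010 XOR 110101 = 000111
  pos 5: 111000 XOR 110101 = 001101
  pos 7: 110101 XOR 110101 = 000000
Remainder = 00000 (zero — the frame passes the CRC check).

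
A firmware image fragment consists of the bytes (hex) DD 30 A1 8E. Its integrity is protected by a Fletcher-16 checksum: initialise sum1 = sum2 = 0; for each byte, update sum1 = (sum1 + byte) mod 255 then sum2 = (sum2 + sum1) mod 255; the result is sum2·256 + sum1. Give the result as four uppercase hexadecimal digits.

D93E

Running sums (mod 255):
  after byte 0 (DD): sum1=221, sum2=221
  after byte 1 (30): sum1=14, sum2=235
  after byte 2 (A1): sum1=175, sum2=155
  after byte 3 (8E): sum1=62, sum2=217
Checksum = sum2·256 + sum1 = 217·256 + 62 = 55614 = 0xD93E.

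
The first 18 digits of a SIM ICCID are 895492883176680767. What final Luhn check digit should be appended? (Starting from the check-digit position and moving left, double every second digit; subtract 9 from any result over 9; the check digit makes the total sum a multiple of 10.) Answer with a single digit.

Partial digits right→left: 7 6 7 0 8 6 6 7 1 3 8 8 2 9 4 5 9 8
Double every second digit counting from the check-digit position (so the 1st, 3rd, 5th, ... of the partial from the right).
  doubled (with −9 where >9): 5 5 7 3 2 7 4 8 9 → sum 50
  kept as-is: 6 0 6 7 3 8 9 5 8 → sum 52
Total = 50 + 52 = 102.
Check digit = (10 − (102 mod 10)) mod 10 = 8.

8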